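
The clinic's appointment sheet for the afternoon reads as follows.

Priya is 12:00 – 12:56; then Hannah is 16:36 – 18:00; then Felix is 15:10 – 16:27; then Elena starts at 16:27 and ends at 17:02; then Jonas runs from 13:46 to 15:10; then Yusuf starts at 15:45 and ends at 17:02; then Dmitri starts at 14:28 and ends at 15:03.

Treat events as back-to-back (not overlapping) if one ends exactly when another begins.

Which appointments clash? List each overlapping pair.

Dmitri & Jonas, Elena & Hannah, Elena & Yusuf, Felix & Yusuf, Hannah & Yusuf

Two intervals overlap when each starts before the other ends.
Sorted by start: Priya, Jonas, Dmitri, Felix, Yusuf, Elena, Hannah.
Jonas starts after Priya ends — done with Priya.
Dmitri starts before Jonas ends → Jonas and Dmitri overlap.
Felix starts exactly when Jonas ends (back-to-back, no overlap) — done with Jonas.
Felix starts after Dmitri ends — done with Dmitri.
Yusuf starts before Felix ends → Felix and Yusuf overlap.
Elena starts exactly when Felix ends (back-to-back, no overlap) — done with Felix.
Elena starts before Yusuf ends → Yusuf and Elena overlap.
Hannah starts before Yusuf ends → Yusuf and Hannah overlap.
Hannah starts before Elena ends → Elena and Hannah overlap.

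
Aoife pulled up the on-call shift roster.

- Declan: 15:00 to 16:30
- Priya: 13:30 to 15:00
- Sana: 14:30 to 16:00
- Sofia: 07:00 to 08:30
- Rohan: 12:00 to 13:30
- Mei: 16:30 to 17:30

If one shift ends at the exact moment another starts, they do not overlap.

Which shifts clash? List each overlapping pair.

Sorted by start: Sofia, Rohan, Priya, Sana, Declan, Mei.
Rohan starts after Sofia ends, so Sofia has no further overlaps.
Priya starts exactly when Rohan ends (back-to-back, no overlap), so Rohan has no further overlaps.
Sana starts before Priya ends → Priya and Sana overlap.
Declan starts exactly when Priya ends (back-to-back, no overlap), so Priya has no further overlaps.
Declan starts before Sana ends → Sana and Declan overlap.
Mei starts after Sana ends.
Mei starts exactly when Declan ends (back-to-back, no overlap).

Declan & Sana, Priya & Sana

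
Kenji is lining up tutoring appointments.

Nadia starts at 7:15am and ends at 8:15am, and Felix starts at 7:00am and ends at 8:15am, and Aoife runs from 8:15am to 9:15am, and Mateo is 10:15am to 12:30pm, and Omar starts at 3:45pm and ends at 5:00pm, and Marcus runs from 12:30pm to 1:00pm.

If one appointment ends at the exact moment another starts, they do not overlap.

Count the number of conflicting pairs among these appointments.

Sorted by start: Felix, Nadia, Aoife, Mateo, Marcus, Omar.
Nadia starts before Felix ends → Felix and Nadia overlap.
Aoife starts exactly when Felix ends (back-to-back, no overlap) — done with Felix.
Aoife starts exactly when Nadia ends (back-to-back, no overlap) — done with Nadia.
Mateo starts after Aoife ends — done with Aoife.
Marcus starts exactly when Mateo ends (back-to-back, no overlap) — done with Mateo.
Omar starts after Marcus ends.
Overlapping pairs: Felix & Nadia — 1 in total.

1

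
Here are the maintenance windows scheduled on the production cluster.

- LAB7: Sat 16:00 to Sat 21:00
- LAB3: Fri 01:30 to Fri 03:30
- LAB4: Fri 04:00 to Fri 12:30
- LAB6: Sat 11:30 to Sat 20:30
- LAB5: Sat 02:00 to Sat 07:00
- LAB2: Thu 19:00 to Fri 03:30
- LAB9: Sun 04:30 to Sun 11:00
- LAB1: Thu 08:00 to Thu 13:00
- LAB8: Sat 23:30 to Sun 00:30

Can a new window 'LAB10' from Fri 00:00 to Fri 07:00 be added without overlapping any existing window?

No — it overlaps LAB2, LAB3, LAB4

LAB1: ends Thu 13:00 at or before LAB10 starts Fri 00:00 → clear.
LAB2: starts Thu 19:00 before LAB10 ends Fri 07:00, and ends Fri 03:30 after LAB10 starts Fri 00:00 → overlap.
LAB3: starts Fri 01:30 before LAB10 ends Fri 07:00, and ends Fri 03:30 after LAB10 starts Fri 00:00 → overlap.
LAB4: starts Fri 04:00 before LAB10 ends Fri 07:00, and ends Fri 12:30 after LAB10 starts Fri 00:00 → overlap.
LAB5: starts Sat 02:00 at or after LAB10 ends Fri 07:00 → clear.
LAB6: starts Sat 11:30 at or after LAB10 ends Fri 07:00 → clear.
LAB7: starts Sat 16:00 at or after LAB10 ends Fri 07:00 → clear.
LAB8: starts Sat 23:30 at or after LAB10 ends Fri 07:00 → clear.
LAB9: starts Sun 04:30 at or after LAB10 ends Fri 07:00 → clear.
LAB10 overlaps LAB2, LAB3, LAB4.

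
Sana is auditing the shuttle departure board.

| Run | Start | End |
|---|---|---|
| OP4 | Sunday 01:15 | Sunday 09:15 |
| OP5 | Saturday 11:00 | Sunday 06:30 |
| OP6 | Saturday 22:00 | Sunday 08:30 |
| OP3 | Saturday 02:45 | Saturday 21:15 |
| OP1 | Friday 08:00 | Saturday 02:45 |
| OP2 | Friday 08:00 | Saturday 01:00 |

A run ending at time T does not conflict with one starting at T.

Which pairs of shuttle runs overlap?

OP1 & OP2, OP3 & OP5, OP4 & OP5, OP4 & OP6, OP5 & OP6

Sorted by start: OP1, OP2, OP3, OP5, OP6, OP4.
OP2 starts before OP1 ends → OP1 and OP2 overlap.
OP3 starts exactly when OP1 ends (back-to-back, no overlap), so OP1 has no further overlaps.
OP3 starts after OP2 ends, so OP2 has no further overlaps.
OP5 starts before OP3 ends → OP3 and OP5 overlap.
OP6 starts after OP3 ends, so OP3 has no further overlaps.
OP6 starts before OP5 ends → OP5 and OP6 overlap.
OP4 starts before OP5 ends → OP5 and OP4 overlap.
OP4 starts before OP6 ends → OP6 and OP4 overlap.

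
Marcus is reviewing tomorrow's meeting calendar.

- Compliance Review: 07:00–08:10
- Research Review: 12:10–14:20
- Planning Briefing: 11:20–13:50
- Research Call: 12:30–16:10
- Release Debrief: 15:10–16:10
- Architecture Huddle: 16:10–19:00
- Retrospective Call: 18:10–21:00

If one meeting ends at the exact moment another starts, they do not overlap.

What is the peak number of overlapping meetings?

3

Sweep the timeline, counting +1 at each start and −1 at each end (ends before starts at a tie):
07:00 start Compliance Review → 1
08:10 end Compliance Review → 0
11:20 start Planning Briefing → 1
12:10 start Research Review → 2
12:30 start Research Call → 3
13:50 end Planning Briefing → 2
14:20 end Research Review → 1
15:10 start Release Debrief → 2
16:10 end Release Debrief → 1
16:10 end Research Call → 0
16:10 start Architecture Huddle → 1
18:10 start Retrospective Call → 2
19:00 end Architecture Huddle → 1
21:00 end Retrospective Call → 0
Peak is 3, at 12:30 (Planning Briefing, Research Call, Research Review).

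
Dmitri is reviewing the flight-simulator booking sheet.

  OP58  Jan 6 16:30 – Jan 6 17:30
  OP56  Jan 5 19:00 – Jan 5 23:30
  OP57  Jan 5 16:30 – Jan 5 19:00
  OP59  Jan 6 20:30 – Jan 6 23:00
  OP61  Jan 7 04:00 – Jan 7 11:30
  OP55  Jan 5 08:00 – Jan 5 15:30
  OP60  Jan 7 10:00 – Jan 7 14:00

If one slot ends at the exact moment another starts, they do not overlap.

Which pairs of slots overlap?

OP60 & OP61

Sorted by start: OP55, OP57, OP56, OP58, OP59, OP61, OP60.
OP57 starts after OP55 ends — done with OP55.
OP56 starts exactly when OP57 ends (back-to-back, no overlap) — done with OP57.
OP58 starts after OP56 ends — done with OP56.
OP59 starts after OP58 ends — done with OP58.
OP61 starts after OP59 ends — done with OP59.
OP60 starts before OP61 ends → OP61 and OP60 overlap.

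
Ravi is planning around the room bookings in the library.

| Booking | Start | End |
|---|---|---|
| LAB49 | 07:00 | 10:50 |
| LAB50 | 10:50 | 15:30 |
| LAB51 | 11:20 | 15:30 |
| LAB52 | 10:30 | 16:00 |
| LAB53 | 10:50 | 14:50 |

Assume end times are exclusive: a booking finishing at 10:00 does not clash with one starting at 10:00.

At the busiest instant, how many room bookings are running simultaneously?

4

Sweep the timeline, counting +1 at each start and −1 at each end (ends before starts at a tie):
07:00 start LAB49 → 1
10:30 start LAB52 → 2
10:50 end LAB49 → 1
10:50 start LAB50 → 2
10:50 start LAB53 → 3
11:20 start LAB51 → 4
14:50 end LAB53 → 3
15:30 end LAB50 → 2
15:30 end LAB51 → 1
16:00 end LAB52 → 0
Peak is 4, at 11:20 (LAB50, LAB51, LAB52, LAB53).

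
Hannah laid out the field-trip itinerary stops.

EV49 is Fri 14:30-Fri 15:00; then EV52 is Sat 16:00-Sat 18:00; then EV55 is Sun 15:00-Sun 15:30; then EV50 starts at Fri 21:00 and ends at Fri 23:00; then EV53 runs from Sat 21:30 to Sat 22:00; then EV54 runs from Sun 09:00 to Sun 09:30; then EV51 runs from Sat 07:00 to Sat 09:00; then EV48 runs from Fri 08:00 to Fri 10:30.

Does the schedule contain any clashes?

Sorted by start: EV48, EV49, EV50, EV51, EV52, EV53, EV54, EV55.
EV49 starts after EV48 ends, so nothing later overlaps EV48 either.
EV50 starts after EV49 ends, so nothing later overlaps EV49 either.
EV51 starts after EV50 ends, so nothing later overlaps EV50 either.
EV52 starts after EV51 ends, so nothing later overlaps EV51 either.
EV53 starts after EV52 ends, so nothing later overlaps EV52 either.
EV54 starts after EV53 ends, so nothing later overlaps EV53 either.
EV55 starts after EV54 ends.
Every pair is clear; the schedule has no overlaps.

No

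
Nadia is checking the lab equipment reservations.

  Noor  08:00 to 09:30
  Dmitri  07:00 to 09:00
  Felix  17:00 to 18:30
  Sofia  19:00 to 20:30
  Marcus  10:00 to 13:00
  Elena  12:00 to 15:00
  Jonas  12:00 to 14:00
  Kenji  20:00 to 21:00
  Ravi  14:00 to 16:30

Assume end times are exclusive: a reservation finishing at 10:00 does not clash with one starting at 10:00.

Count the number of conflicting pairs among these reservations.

6

Sorted by start: Dmitri, Noor, Marcus, Elena, Jonas, Ravi, Felix, Sofia, Kenji.
Noor starts before Dmitri ends → Dmitri and Noor overlap.
Marcus starts after Dmitri ends, so nothing later overlaps Dmitri either.
Marcus starts after Noor ends, so nothing later overlaps Noor either.
Elena starts before Marcus ends → Marcus and Elena overlap.
Jonas starts before Marcus ends → Marcus and Jonas overlap.
Ravi starts after Marcus ends, so nothing later overlaps Marcus either.
Jonas starts before Elena ends → Elena and Jonas overlap.
Ravi starts before Elena ends → Elena and Ravi overlap.
Felix starts after Elena ends, so nothing later overlaps Elena either.
Ravi starts exactly when Jonas ends (back-to-back, no overlap), so nothing later overlaps Jonas either.
Felix starts after Ravi ends, so nothing later overlaps Ravi either.
Sofia starts after Felix ends, so nothing later overlaps Felix either.
Kenji starts before Sofia ends → Sofia and Kenji overlap.
Overlapping pairs: Dmitri & Noor, Elena & Jonas, Elena & Marcus, Elena & Ravi, Jonas & Marcus, Kenji & Sofia — 6 in total.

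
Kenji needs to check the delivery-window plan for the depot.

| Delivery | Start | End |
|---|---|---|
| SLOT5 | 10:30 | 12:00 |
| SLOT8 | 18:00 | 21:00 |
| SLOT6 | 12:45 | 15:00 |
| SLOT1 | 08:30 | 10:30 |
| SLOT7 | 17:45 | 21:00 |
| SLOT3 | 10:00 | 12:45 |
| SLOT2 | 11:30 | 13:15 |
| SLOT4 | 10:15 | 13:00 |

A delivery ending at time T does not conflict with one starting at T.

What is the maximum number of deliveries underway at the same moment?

Sweep the timeline, counting +1 at each start and −1 at each end (ends before starts at a tie):
08:30 start SLOT1 → 1
10:00 start SLOT3 → 2
10:15 start SLOT4 → 3
10:30 end SLOT1 → 2
10:30 start SLOT5 → 3
11:30 start SLOT2 → 4
12:00 end SLOT5 → 3
12:45 end SLOT3 → 2
12:45 start SLOT6 → 3
13:00 end SLOT4 → 2
13:15 end SLOT2 → 1
15:00 end SLOT6 → 0
17:45 start SLOT7 → 1
18:00 start SLOT8 → 2
21:00 end SLOT7 → 1
21:00 end SLOT8 → 0
Peak is 4, at 11:30 (SLOT2, SLOT3, SLOT4, SLOT5).

4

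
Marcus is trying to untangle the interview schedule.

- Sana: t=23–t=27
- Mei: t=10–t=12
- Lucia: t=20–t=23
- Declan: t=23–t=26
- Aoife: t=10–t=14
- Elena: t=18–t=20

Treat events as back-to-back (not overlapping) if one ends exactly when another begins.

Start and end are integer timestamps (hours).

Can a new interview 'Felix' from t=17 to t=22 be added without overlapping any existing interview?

No — it overlaps Elena, Lucia

Aoife: ends t=14 at or before Felix starts t=17 → clear.
Mei: ends t=12 at or before Felix starts t=17 → clear.
Elena: starts t=18 before Felix ends t=22, and ends t=20 after Felix starts t=17 → overlap.
Lucia: starts t=20 before Felix ends t=22, and ends t=23 after Felix starts t=17 → overlap.
Declan: starts t=23 at or after Felix ends t=22 → clear.
Sana: starts t=23 at or after Felix ends t=22 → clear.
Felix overlaps Lucia, Elena.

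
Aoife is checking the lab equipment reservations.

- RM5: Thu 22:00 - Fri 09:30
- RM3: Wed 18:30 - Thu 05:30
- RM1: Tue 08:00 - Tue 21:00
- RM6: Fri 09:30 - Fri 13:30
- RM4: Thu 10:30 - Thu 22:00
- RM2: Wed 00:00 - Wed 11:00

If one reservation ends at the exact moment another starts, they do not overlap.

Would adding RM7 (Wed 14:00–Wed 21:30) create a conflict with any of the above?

Yes — it overlaps RM3

RM1: ends Tue 21:00 at or before RM7 starts Wed 14:00 → clear.
RM2: ends Wed 11:00 at or before RM7 starts Wed 14:00 → clear.
RM3: starts Wed 18:30 before RM7 ends Wed 21:30, and ends Thu 05:30 after RM7 starts Wed 14:00 → overlap.
RM4: starts Thu 10:30 at or after RM7 ends Wed 21:30 → clear.
RM5: starts Thu 22:00 at or after RM7 ends Wed 21:30 → clear.
RM6: starts Fri 09:30 at or after RM7 ends Wed 21:30 → clear.
RM7 overlaps RM3.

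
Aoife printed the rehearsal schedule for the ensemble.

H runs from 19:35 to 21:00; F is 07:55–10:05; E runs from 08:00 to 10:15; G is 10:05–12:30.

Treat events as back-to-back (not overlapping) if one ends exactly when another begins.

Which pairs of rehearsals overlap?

Sorted by start: F, E, G, H.
E starts before F ends → F and E overlap.
G starts exactly when F ends (back-to-back, no overlap); F is clear from here.
G starts before E ends → E and G overlap.
H starts after E ends.
H starts after G ends.

E & F, E & G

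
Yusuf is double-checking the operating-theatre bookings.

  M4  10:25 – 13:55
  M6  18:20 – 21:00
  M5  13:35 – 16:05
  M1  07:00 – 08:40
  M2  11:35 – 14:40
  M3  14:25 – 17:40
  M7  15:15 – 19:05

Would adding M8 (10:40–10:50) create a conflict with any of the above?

Yes — it overlaps M4

M1: ends 08:40 at or before M8 starts 10:40 → clear.
M4: starts 10:25 before M8 ends 10:50, and ends 13:55 after M8 starts 10:40 → overlap.
M2: starts 11:35 at or after M8 ends 10:50 → clear.
M5: starts 13:35 at or after M8 ends 10:50 → clear.
M3: starts 14:25 at or after M8 ends 10:50 → clear.
M7: starts 15:15 at or after M8 ends 10:50 → clear.
M6: starts 18:20 at or after M8 ends 10:50 → clear.
M8 overlaps M4.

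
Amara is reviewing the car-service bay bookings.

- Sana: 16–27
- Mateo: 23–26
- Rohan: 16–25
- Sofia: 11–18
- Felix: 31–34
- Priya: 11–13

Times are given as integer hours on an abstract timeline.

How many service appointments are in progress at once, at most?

Sweep the timeline, counting +1 at each start and −1 at each end (ends before starts at a tie):
11 start Priya → 1
11 start Sofia → 2
13 end Priya → 1
16 start Rohan → 2
16 start Sana → 3
18 end Sofia → 2
23 start Mateo → 3
25 end Rohan → 2
26 end Mateo → 1
27 end Sana → 0
31 start Felix → 1
34 end Felix → 0
Peak is 3, at 16 (Rohan, Sana, Sofia).

3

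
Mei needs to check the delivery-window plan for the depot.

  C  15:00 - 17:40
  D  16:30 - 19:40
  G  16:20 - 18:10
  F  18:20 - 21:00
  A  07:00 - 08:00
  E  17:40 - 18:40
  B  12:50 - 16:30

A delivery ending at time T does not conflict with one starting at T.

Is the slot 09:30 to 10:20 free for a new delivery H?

Yes — the slot is free

A: ends 08:00 at or before H starts 09:30 → clear.
B: starts 12:50 at or after H ends 10:20 → clear.
C: starts 15:00 at or after H ends 10:20 → clear.
G: starts 16:20 at or after H ends 10:20 → clear.
D: starts 16:30 at or after H ends 10:20 → clear.
E: starts 17:40 at or after H ends 10:20 → clear.
F: starts 18:20 at or after H ends 10:20 → clear.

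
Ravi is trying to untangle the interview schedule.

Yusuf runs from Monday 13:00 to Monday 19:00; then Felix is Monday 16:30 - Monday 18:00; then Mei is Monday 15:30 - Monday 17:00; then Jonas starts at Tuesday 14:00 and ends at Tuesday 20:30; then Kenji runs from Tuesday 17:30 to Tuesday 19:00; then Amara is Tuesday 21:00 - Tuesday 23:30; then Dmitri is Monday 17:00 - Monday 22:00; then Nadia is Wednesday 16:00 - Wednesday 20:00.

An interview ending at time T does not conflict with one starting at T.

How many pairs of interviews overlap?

Sorted by start: Yusuf, Mei, Felix, Dmitri, Jonas, Kenji, Amara, Nadia.
Mei starts before Yusuf ends → Yusuf and Mei overlap.
Felix starts before Yusuf ends → Yusuf and Felix overlap.
Dmitri starts before Yusuf ends → Yusuf and Dmitri overlap.
Jonas starts after Yusuf ends, so Yusuf has no further overlaps.
Felix starts before Mei ends → Mei and Felix overlap.
Dmitri starts exactly when Mei ends (back-to-back, no overlap), so Mei has no further overlaps.
Dmitri starts before Felix ends → Felix and Dmitri overlap.
Jonas starts after Felix ends, so Felix has no further overlaps.
Jonas starts after Dmitri ends, so Dmitri has no further overlaps.
Kenji starts before Jonas ends → Jonas and Kenji overlap.
Amara starts after Jonas ends, so Jonas has no further overlaps.
Amara starts after Kenji ends, so Kenji has no further overlaps.
Nadia starts after Amara ends.
Overlapping pairs: Dmitri & Felix, Dmitri & Yusuf, Felix & Mei, Felix & Yusuf, Jonas & Kenji, Mei & Yusuf — 6 in total.

6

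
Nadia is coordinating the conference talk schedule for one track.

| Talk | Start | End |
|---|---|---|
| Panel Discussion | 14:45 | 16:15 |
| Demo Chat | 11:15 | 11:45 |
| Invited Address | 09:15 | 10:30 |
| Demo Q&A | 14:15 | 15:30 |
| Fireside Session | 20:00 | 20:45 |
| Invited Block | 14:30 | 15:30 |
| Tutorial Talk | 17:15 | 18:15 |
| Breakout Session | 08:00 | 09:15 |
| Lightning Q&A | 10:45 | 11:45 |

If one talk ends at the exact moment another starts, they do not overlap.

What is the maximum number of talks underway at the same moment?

3

Sweep the timeline, counting +1 at each start and −1 at each end (ends before starts at a tie):
08:00 start Breakout Session → 1
09:15 end Breakout Session → 0
09:15 start Invited Address → 1
10:30 end Invited Address → 0
10:45 start Lightning Q&A → 1
11:15 start Demo Chat → 2
11:45 end Demo Chat → 1
11:45 end Lightning Q&A → 0
14:15 start Demo Q&A → 1
14:30 start Invited Block → 2
14:45 start Panel Discussion → 3
15:30 end Demo Q&A → 2
15:30 end Invited Block → 1
16:15 end Panel Discussion → 0
17:15 start Tutorial Talk → 1
18:15 end Tutorial Talk → 0
20:00 start Fireside Session → 1
20:45 end Fireside Session → 0
Peak is 3, at 14:45 (Demo Q&A, Invited Block, Panel Discussion).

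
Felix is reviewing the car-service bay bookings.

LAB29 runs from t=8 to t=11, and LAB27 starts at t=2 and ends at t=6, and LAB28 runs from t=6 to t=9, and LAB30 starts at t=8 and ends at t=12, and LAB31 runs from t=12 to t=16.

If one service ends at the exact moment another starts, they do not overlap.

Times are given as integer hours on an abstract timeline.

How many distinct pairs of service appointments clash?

Sorted by start: LAB27, LAB28, LAB29, LAB30, LAB31.
LAB28 starts exactly when LAB27 ends (back-to-back, no overlap), so LAB27 has no further overlaps.
LAB29 starts before LAB28 ends → LAB28 and LAB29 overlap.
LAB30 starts before LAB28 ends → LAB28 and LAB30 overlap.
LAB31 starts after LAB28 ends.
LAB30 starts before LAB29 ends → LAB29 and LAB30 overlap.
LAB31 starts after LAB29 ends.
LAB31 starts exactly when LAB30 ends (back-to-back, no overlap).
Overlapping pairs: LAB28 & LAB29, LAB28 & LAB30, LAB29 & LAB30 — 3 in total.

3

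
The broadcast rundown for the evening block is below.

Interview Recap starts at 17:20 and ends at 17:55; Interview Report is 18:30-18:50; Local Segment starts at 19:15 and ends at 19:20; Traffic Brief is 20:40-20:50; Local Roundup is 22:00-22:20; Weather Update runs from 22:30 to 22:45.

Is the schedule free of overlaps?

Yes

Sorted by start: Interview Recap, Interview Report, Local Segment, Traffic Brief, Local Roundup, Weather Update.
Interview Report starts after Interview Recap ends, so nothing later overlaps Interview Recap either.
Local Segment starts after Interview Report ends, so nothing later overlaps Interview Report either.
Traffic Brief starts after Local Segment ends, so nothing later overlaps Local Segment either.
Local Roundup starts after Traffic Brief ends, so nothing later overlaps Traffic Brief either.
Weather Update starts after Local Roundup ends.
Every pair is clear; the schedule has no overlaps.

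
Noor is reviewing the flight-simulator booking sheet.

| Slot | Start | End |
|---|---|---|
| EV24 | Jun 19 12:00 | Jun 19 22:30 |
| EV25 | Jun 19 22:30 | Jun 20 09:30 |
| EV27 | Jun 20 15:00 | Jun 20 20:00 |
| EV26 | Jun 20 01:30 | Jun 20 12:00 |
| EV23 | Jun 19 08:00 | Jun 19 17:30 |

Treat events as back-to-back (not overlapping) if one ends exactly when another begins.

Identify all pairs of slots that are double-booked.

Sorted by start: EV23, EV24, EV25, EV26, EV27.
EV24 starts before EV23 ends → EV23 and EV24 overlap.
EV25 starts after EV23 ends, so nothing later overlaps EV23 either.
EV25 starts exactly when EV24 ends (back-to-back, no overlap), so nothing later overlaps EV24 either.
EV26 starts before EV25 ends → EV25 and EV26 overlap.
EV27 starts after EV25 ends.
EV27 starts after EV26 ends.

EV23 & EV24, EV25 & EV26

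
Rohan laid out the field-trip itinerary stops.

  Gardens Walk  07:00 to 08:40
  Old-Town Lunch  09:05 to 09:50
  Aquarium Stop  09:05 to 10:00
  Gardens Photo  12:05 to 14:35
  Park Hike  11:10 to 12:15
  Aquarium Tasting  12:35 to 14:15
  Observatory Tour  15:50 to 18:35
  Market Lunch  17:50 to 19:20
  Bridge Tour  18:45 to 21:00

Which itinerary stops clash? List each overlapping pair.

Two intervals overlap when each starts before the other ends.
Sorted by start: Gardens Walk, Old-Town Lunch, Aquarium Stop, Park Hike, Gardens Photo, Aquarium Tasting, Observatory Tour, Market Lunch, Bridge Tour.
Old-Town Lunch starts after Gardens Walk ends, so Gardens Walk has no further overlaps.
Aquarium Stop starts before Old-Town Lunch ends → Old-Town Lunch and Aquarium Stop overlap.
Park Hike starts after Old-Town Lunch ends, so Old-Town Lunch has no further overlaps.
Park Hike starts after Aquarium Stop ends, so Aquarium Stop has no further overlaps.
Gardens Photo starts before Park Hike ends → Park Hike and Gardens Photo overlap.
Aquarium Tasting starts after Park Hike ends, so Park Hike has no further overlaps.
Aquarium Tasting starts before Gardens Photo ends → Gardens Photo and Aquarium Tasting overlap.
Observatory Tour starts after Gardens Photo ends, so Gardens Photo has no further overlaps.
Observatory Tour starts after Aquarium Tasting ends, so Aquarium Tasting has no further overlaps.
Market Lunch starts before Observatory Tour ends → Observatory Tour and Market Lunch overlap.
Bridge Tour starts after Observatory Tour ends.
Bridge Tour starts before Market Lunch ends → Market Lunch and Bridge Tour overlap.

Aquarium Stop & Old-Town Lunch, Aquarium Tasting & Gardens Photo, Bridge Tour & Market Lunch, Gardens Photo & Park Hike, Market Lunch & Observatory Tour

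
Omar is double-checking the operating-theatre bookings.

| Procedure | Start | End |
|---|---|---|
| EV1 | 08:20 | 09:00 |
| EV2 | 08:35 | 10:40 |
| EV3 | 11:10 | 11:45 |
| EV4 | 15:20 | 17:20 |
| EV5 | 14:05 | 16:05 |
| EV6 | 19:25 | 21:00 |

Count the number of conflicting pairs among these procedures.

Check each pair: they overlap iff neither finishes before the other starts.
Sorted by start: EV1, EV2, EV3, EV5, EV4, EV6.
EV2 starts before EV1 ends → EV1 and EV2 overlap.
EV3 starts after EV1 ends — done with EV1.
EV3 starts after EV2 ends — done with EV2.
EV5 starts after EV3 ends — done with EV3.
EV4 starts before EV5 ends → EV5 and EV4 overlap.
EV6 starts after EV5 ends.
EV6 starts after EV4 ends.
Overlapping pairs: EV1 & EV2, EV4 & EV5 — 2 in total.

2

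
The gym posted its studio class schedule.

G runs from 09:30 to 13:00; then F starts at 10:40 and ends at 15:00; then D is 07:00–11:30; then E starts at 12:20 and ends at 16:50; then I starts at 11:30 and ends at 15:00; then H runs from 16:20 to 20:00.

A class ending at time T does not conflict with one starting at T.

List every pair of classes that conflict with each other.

D & F, D & G, E & F, E & G, E & H, E & I, F & G, F & I, G & I

Sorted by start: D, G, F, I, E, H.
G starts before D ends → D and G overlap.
F starts before D ends → D and F overlap.
I starts exactly when D ends (back-to-back, no overlap), so D has no further overlaps.
F starts before G ends → G and F overlap.
I starts before G ends → G and I overlap.
E starts before G ends → G and E overlap.
H starts after G ends.
I starts before F ends → F and I overlap.
E starts before F ends → F and E overlap.
H starts after F ends.
E starts before I ends → I and E overlap.
H starts after I ends.
H starts before E ends → E and H overlap.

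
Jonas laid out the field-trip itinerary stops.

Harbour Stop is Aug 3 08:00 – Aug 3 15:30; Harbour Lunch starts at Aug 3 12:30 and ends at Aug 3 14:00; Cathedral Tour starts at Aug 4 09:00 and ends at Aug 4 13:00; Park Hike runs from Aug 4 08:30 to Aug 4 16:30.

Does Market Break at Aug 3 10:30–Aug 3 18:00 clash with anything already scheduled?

Harbour Stop: starts Aug 3 08:00 before Market Break ends Aug 3 18:00, and ends Aug 3 15:30 after Market Break starts Aug 3 10:30 → overlap.
Harbour Lunch: starts Aug 3 12:30 before Market Break ends Aug 3 18:00, and ends Aug 3 14:00 after Market Break starts Aug 3 10:30 → overlap.
Park Hike: starts Aug 4 08:30 at or after Market Break ends Aug 3 18:00 → clear.
Cathedral Tour: starts Aug 4 09:00 at or after Market Break ends Aug 3 18:00 → clear.
Market Break overlaps Harbour Stop, Harbour Lunch.

Yes — it overlaps Harbour Lunch, Harbour Stop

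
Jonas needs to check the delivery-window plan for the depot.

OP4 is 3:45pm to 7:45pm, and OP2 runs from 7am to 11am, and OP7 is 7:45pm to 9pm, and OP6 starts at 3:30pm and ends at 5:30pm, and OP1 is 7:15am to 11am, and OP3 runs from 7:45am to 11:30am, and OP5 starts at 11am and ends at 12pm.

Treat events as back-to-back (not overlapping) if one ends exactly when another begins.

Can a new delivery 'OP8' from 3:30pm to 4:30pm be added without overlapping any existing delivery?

No — it overlaps OP4, OP6

OP2: ends 11am at or before OP8 starts 3:30pm → clear.
OP1: ends 11am at or before OP8 starts 3:30pm → clear.
OP3: ends 11:30am at or before OP8 starts 3:30pm → clear.
OP5: ends 12pm at or before OP8 starts 3:30pm → clear.
OP6: starts 3:30pm before OP8 ends 4:30pm, and ends 5:30pm after OP8 starts 3:30pm → overlap.
OP4: starts 3:45pm before OP8 ends 4:30pm, and ends 7:45pm after OP8 starts 3:30pm → overlap.
OP7: starts 7:45pm at or after OP8 ends 4:30pm → clear.
OP8 overlaps OP4, OP6.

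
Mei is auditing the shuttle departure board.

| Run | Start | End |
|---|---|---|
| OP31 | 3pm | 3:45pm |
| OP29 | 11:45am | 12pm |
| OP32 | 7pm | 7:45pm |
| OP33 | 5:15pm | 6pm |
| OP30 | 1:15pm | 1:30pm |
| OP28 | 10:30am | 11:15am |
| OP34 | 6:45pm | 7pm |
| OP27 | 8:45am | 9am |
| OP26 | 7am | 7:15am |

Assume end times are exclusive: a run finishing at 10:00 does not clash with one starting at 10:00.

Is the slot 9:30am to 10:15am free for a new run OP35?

Yes — the slot is free

OP26: ends 7:15am at or before OP35 starts 9:30am → clear.
OP27: ends 9am at or before OP35 starts 9:30am → clear.
OP28: starts 10:30am at or after OP35 ends 10:15am → clear.
OP29: starts 11:45am at or after OP35 ends 10:15am → clear.
OP30: starts 1:15pm at or after OP35 ends 10:15am → clear.
OP31: starts 3pm at or after OP35 ends 10:15am → clear.
OP33: starts 5:15pm at or after OP35 ends 10:15am → clear.
OP34: starts 6:45pm at or after OP35 ends 10:15am → clear.
OP32: starts 7pm at or after OP35 ends 10:15am → clear.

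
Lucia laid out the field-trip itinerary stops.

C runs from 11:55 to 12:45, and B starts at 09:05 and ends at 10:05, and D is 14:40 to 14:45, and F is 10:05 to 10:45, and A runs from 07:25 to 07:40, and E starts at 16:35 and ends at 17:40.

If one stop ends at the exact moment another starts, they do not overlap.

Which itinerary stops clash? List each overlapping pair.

Two intervals overlap when each starts before the other ends.
Sorted by start: A, B, F, C, D, E.
B starts after A ends — done with A.
F starts exactly when B ends (back-to-back, no overlap) — done with B.
C starts after F ends — done with F.
D starts after C ends — done with C.
E starts after D ends.

no overlapping pairs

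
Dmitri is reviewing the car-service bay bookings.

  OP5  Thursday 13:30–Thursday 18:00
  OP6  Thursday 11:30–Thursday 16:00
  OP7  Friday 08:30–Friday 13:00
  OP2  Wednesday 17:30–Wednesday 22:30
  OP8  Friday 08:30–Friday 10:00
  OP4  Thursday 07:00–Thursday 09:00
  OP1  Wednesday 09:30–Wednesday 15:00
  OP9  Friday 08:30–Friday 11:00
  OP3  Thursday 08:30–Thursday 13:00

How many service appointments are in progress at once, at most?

3

Walk through starts and ends in time order (an end at T is processed before a start at T):
Wednesday 09:30 start OP1 → 1
Wednesday 15:00 end OP1 → 0
Wednesday 17:30 start OP2 → 1
Wednesday 22:30 end OP2 → 0
Thursday 07:00 start OP4 → 1
Thursday 08:30 start OP3 → 2
Thursday 09:00 end OP4 → 1
Thursday 11:30 start OP6 → 2
Thursday 13:00 end OP3 → 1
Thursday 13:30 start OP5 → 2
Thursday 16:00 end OP6 → 1
Thursday 18:00 end OP5 → 0
Friday 08:30 start OP7 → 1
Friday 08:30 start OP8 → 2
Friday 08:30 start OP9 → 3
Friday 10:00 end OP8 → 2
Friday 11:00 end OP9 → 1
Friday 13:00 end OP7 → 0
Peak is 3, at Friday 08:30 (OP7, OP8, OP9).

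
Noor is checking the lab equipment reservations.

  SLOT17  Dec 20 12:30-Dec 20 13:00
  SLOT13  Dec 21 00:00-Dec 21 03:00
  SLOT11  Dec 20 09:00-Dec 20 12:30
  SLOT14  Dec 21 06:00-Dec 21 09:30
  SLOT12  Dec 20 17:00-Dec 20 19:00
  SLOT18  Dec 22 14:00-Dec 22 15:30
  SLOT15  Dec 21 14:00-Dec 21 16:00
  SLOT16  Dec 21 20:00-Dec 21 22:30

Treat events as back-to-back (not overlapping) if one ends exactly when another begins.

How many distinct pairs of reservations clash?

Sorted by start: SLOT11, SLOT17, SLOT12, SLOT13, SLOT14, SLOT15, SLOT16, SLOT18.
SLOT17 starts exactly when SLOT11 ends (back-to-back, no overlap), so SLOT11 has no further overlaps.
SLOT12 starts after SLOT17 ends, so SLOT17 has no further overlaps.
SLOT13 starts after SLOT12 ends, so SLOT12 has no further overlaps.
SLOT14 starts after SLOT13 ends, so SLOT13 has no further overlaps.
SLOT15 starts after SLOT14 ends, so SLOT14 has no further overlaps.
SLOT16 starts after SLOT15 ends, so SLOT15 has no further overlaps.
SLOT18 starts after SLOT16 ends.
No pair overlaps.

0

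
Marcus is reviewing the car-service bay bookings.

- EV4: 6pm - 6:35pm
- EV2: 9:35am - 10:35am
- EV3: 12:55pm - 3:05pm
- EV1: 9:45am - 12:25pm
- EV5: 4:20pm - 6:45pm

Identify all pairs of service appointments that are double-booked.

EV1 & EV2, EV4 & EV5

Sorted by start: EV2, EV1, EV3, EV5, EV4.
EV1 starts before EV2 ends → EV2 and EV1 overlap.
EV3 starts after EV2 ends, so EV2 has no further overlaps.
EV3 starts after EV1 ends, so EV1 has no further overlaps.
EV5 starts after EV3 ends, so EV3 has no further overlaps.
EV4 starts before EV5 ends → EV5 and EV4 overlap.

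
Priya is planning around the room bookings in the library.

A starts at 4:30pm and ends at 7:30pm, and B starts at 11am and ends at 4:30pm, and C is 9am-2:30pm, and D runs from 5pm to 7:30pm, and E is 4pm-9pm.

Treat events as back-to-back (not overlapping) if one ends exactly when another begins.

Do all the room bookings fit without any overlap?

Check each pair: they overlap iff neither finishes before the other starts.
Sorted by start: C, B, E, A, D.
B starts before C ends → C and B overlap.
That's a conflict, so the schedule is not conflict-free.

No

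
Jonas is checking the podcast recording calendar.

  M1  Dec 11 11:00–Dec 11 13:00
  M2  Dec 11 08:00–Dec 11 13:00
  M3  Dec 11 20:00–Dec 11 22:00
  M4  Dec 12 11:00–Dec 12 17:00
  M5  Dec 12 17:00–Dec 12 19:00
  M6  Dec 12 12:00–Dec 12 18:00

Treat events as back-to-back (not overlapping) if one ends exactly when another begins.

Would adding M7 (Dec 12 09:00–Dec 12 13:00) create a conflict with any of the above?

M2: ends Dec 11 13:00 at or before M7 starts Dec 12 09:00 → clear.
M1: ends Dec 11 13:00 at or before M7 starts Dec 12 09:00 → clear.
M3: ends Dec 11 22:00 at or before M7 starts Dec 12 09:00 → clear.
M4: starts Dec 12 11:00 before M7 ends Dec 12 13:00, and ends Dec 12 17:00 after M7 starts Dec 12 09:00 → overlap.
M6: starts Dec 12 12:00 before M7 ends Dec 12 13:00, and ends Dec 12 18:00 after M7 starts Dec 12 09:00 → overlap.
M5: starts Dec 12 17:00 at or after M7 ends Dec 12 13:00 → clear.
M7 overlaps M4, M6.

Yes — it overlaps M4, M6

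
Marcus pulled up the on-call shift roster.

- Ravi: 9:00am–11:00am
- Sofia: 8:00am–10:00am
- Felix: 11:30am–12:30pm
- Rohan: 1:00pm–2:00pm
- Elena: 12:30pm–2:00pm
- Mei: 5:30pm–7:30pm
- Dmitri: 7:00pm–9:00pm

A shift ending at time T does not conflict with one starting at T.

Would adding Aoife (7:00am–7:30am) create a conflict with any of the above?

Sofia: starts 8:00am at or after Aoife ends 7:30am → clear.
Ravi: starts 9:00am at or after Aoife ends 7:30am → clear.
Felix: starts 11:30am at or after Aoife ends 7:30am → clear.
Elena: starts 12:30pm at or after Aoife ends 7:30am → clear.
Rohan: starts 1:00pm at or after Aoife ends 7:30am → clear.
Mei: starts 5:30pm at or after Aoife ends 7:30am → clear.
Dmitri: starts 7:00pm at or after Aoife ends 7:30am → clear.

No — it doesn't clash with anything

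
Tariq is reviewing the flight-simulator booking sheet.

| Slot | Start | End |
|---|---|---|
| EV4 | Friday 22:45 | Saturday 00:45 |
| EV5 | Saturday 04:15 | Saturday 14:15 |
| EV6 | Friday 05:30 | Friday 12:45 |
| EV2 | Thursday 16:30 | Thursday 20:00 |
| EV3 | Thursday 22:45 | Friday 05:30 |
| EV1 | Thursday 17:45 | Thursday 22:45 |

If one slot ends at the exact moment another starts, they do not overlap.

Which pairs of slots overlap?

Sorted by start: EV2, EV1, EV3, EV6, EV4, EV5.
EV1 starts before EV2 ends → EV2 and EV1 overlap.
EV3 starts after EV2 ends — done with EV2.
EV3 starts exactly when EV1 ends (back-to-back, no overlap) — done with EV1.
EV6 starts exactly when EV3 ends (back-to-back, no overlap) — done with EV3.
EV4 starts after EV6 ends — done with EV6.
EV5 starts after EV4 ends.

EV1 & EV2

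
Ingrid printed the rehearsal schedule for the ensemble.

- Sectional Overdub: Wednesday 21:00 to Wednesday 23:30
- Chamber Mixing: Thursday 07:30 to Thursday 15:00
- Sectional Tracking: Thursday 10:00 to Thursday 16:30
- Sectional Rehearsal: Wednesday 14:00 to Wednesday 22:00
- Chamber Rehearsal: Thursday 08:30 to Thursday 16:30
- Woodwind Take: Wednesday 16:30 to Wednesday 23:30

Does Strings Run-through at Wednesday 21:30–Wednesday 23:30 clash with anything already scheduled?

Yes — it overlaps Sectional Overdub, Sectional Rehearsal, Woodwind Take

Sectional Rehearsal: starts Wednesday 14:00 before Strings Run-through ends Wednesday 23:30, and ends Wednesday 22:00 after Strings Run-through starts Wednesday 21:30 → overlap.
Woodwind Take: starts Wednesday 16:30 before Strings Run-through ends Wednesday 23:30, and ends Wednesday 23:30 after Strings Run-through starts Wednesday 21:30 → overlap.
Sectional Overdub: starts Wednesday 21:00 before Strings Run-through ends Wednesday 23:30, and ends Wednesday 23:30 after Strings Run-through starts Wednesday 21:30 → overlap.
Chamber Mixing: starts Thursday 07:30 at or after Strings Run-through ends Wednesday 23:30 → clear.
Chamber Rehearsal: starts Thursday 08:30 at or after Strings Run-through ends Wednesday 23:30 → clear.
Sectional Tracking: starts Thursday 10:00 at or after Strings Run-through ends Wednesday 23:30 → clear.
Strings Run-through overlaps Sectional Rehearsal, Sectional Overdub, Woodwind Take.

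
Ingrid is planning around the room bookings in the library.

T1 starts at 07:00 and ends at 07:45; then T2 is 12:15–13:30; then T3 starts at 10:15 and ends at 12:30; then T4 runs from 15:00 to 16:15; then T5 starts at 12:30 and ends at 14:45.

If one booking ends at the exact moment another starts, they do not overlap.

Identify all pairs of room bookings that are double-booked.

T2 & T3, T2 & T5

Sorted by start: T1, T3, T2, T5, T4.
T3 starts after T1 ends, so nothing later overlaps T1 either.
T2 starts before T3 ends → T3 and T2 overlap.
T5 starts exactly when T3 ends (back-to-back, no overlap), so nothing later overlaps T3 either.
T5 starts before T2 ends → T2 and T5 overlap.
T4 starts after T2 ends.
T4 starts after T5 ends.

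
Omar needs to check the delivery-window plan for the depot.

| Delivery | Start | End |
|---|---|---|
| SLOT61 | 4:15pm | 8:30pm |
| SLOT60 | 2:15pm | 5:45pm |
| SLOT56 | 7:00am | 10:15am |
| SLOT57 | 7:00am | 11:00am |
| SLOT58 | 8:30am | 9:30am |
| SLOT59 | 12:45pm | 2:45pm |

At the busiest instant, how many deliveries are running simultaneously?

Sort all start/end points and keep a running count:
7:00am start SLOT56 → 1
7:00am start SLOT57 → 2
8:30am start SLOT58 → 3
9:30am end SLOT58 → 2
10:15am end SLOT56 → 1
11:00am end SLOT57 → 0
12:45pm start SLOT59 → 1
2:15pm start SLOT60 → 2
2:45pm end SLOT59 → 1
4:15pm start SLOT61 → 2
5:45pm end SLOT60 → 1
8:30pm end SLOT61 → 0
Peak is 3, at 8:30am (SLOT56, SLOT57, SLOT58).

3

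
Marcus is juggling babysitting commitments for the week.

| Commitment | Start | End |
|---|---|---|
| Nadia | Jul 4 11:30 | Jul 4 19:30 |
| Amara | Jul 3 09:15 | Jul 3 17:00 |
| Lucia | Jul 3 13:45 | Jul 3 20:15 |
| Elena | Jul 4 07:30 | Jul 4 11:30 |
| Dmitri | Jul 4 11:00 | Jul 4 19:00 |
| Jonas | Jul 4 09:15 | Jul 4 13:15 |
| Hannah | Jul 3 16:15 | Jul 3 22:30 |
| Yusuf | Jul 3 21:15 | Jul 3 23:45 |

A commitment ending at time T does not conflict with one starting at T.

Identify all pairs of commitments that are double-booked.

Sorted by start: Amara, Lucia, Hannah, Yusuf, Elena, Jonas, Dmitri, Nadia.
Lucia starts before Amara ends → Amara and Lucia overlap.
Hannah starts before Amara ends → Amara and Hannah overlap.
Yusuf starts after Amara ends; Amara is clear from here.
Hannah starts before Lucia ends → Lucia and Hannah overlap.
Yusuf starts after Lucia ends; Lucia is clear from here.
Yusuf starts before Hannah ends → Hannah and Yusuf overlap.
Elena starts after Hannah ends; Hannah is clear from here.
Elena starts after Yusuf ends; Yusuf is clear from here.
Jonas starts before Elena ends → Elena and Jonas overlap.
Dmitri starts before Elena ends → Elena and Dmitri overlap.
Nadia starts exactly when Elena ends (back-to-back, no overlap).
Dmitri starts before Jonas ends → Jonas and Dmitri overlap.
Nadia starts before Jonas ends → Jonas and Nadia overlap.
Nadia starts before Dmitri ends → Dmitri and Nadia overlap.

Amara & Hannah, Amara & Lucia, Dmitri & Elena, Dmitri & Jonas, Dmitri & Nadia, Elena & Jonas, Hannah & Lucia, Hannah & Yusuf, Jonas & Nadia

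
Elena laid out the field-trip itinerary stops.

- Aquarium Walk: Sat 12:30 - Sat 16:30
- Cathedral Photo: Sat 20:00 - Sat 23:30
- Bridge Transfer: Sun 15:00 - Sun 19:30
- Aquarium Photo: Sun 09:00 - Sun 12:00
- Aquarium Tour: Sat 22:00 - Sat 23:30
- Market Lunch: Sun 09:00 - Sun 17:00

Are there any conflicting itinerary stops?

Yes

Sorted by start: Aquarium Walk, Cathedral Photo, Aquarium Tour, Aquarium Photo, Market Lunch, Bridge Transfer.
Cathedral Photo starts after Aquarium Walk ends — done with Aquarium Walk.
Aquarium Tour starts before Cathedral Photo ends → Cathedral Photo and Aquarium Tour overlap.
That's a conflict, so the schedule is not conflict-free.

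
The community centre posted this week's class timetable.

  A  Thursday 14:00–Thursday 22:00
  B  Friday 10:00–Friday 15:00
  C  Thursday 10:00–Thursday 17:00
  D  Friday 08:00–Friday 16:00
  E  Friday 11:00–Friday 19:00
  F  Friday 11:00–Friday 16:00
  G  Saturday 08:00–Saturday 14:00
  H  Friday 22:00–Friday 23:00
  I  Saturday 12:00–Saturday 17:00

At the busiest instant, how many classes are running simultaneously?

4

Sort all start/end points and keep a running count:
Thursday 10:00 start C → 1
Thursday 14:00 start A → 2
Thursday 17:00 end C → 1
Thursday 22:00 end A → 0
Friday 08:00 start D → 1
Friday 10:00 start B → 2
Friday 11:00 start E → 3
Friday 11:00 start F → 4
Friday 15:00 end B → 3
Friday 16:00 end D → 2
Friday 16:00 end F → 1
Friday 19:00 end E → 0
Friday 22:00 start H → 1
Friday 23:00 end H → 0
Saturday 08:00 start G → 1
Saturday 12:00 start I → 2
Saturday 14:00 end G → 1
Saturday 17:00 end I → 0
Peak is 4, at Friday 11:00 (B, D, E, F).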